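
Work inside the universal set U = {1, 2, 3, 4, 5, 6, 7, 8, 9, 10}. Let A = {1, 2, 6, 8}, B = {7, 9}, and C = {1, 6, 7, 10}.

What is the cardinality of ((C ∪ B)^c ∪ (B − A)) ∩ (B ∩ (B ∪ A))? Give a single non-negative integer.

C ∪ B = {1, 6, 7, 9, 10}
(C ∪ B)^c = {2, 3, 4, 5, 8}
B − A = {7, 9}
(C ∪ B)^c ∪ (B − A) = {2, 3, 4, 5, 7, 8, 9}
B ∪ A = {1, 2, 6, 7, 8, 9}
B ∩ (B ∪ A) = {7, 9}
((C ∪ B)^c ∪ (B − A)) ∩ (B ∩ (B ∪ A)) = {7, 9}
|((C ∪ B)^c ∪ (B − A)) ∩ (B ∩ (B ∪ A))| = 2

2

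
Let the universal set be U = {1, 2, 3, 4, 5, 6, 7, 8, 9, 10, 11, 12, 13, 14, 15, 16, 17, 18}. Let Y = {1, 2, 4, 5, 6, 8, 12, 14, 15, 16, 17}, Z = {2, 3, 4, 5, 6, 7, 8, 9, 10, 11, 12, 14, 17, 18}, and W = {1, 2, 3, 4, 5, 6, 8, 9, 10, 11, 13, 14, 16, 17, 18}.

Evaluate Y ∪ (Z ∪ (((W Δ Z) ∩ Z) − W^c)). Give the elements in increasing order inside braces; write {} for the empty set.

W Δ Z = {1, 7, 12, 13, 16}
(W Δ Z) ∩ Z = {7, 12}
W^c = {7, 12, 15}
((W Δ Z) ∩ Z) − W^c = {}
Z ∪ (((W Δ Z) ∩ Z) − W^c) = {2, 3, 4, 5, 6, 7, 8, 9, 10, 11, 12, 14, 17, 18}
Y ∪ (Z ∪ (((W Δ Z) ∩ Z) − W^c)) = {1, 2, 3, 4, 5, 6, 7, 8, 9, 10, 11, 12, 14, 15, 16, 17, 18}

{1, 2, 3, 4, 5, 6, 7, 8, 9, 10, 11, 12, 14, 15, 16, 17, 18}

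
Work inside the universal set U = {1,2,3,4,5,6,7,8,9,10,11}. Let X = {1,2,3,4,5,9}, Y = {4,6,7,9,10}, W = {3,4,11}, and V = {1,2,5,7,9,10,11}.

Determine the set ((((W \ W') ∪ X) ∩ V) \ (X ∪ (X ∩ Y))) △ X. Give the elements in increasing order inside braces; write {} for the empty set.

W' = {1,2,5,6,7,8,9,10}
W \ W' = {3,4,11}
(W \ W') ∪ X = {1,2,3,4,5,9,11}
((W \ W') ∪ X) ∩ V = {1,2,5,9,11}
X ∩ Y = {4,9}
X ∪ (X ∩ Y) = {1,2,3,4,5,9}
(((W \ W') ∪ X) ∩ V) \ (X ∪ (X ∩ Y)) = {11}
((((W \ W') ∪ X) ∩ V) \ (X ∪ (X ∩ Y))) △ X = {1,2,3,4,5,9,11}

{1,2,3,4,5,9,11}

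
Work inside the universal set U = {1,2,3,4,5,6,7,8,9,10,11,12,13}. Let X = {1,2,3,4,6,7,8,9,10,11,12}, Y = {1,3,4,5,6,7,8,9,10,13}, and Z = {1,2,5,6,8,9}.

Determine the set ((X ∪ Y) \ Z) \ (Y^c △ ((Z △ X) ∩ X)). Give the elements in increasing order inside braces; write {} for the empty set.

X ∪ Y = {1,2,3,4,5,6,7,8,9,10,11,12,13}
(X ∪ Y) \ Z = {3,4,7,10,11,12,13}
Y^c = {2,11,12}
Z △ X = {3,4,5,7,10,11,12}
(Z △ X) ∩ X = {3,4,7,10,11,12}
Y^c △ ((Z △ X) ∩ X) = {2,3,4,7,10}
((X ∪ Y) \ Z) \ (Y^c △ ((Z △ X) ∩ X)) = {11,12,13}

{11,12,13}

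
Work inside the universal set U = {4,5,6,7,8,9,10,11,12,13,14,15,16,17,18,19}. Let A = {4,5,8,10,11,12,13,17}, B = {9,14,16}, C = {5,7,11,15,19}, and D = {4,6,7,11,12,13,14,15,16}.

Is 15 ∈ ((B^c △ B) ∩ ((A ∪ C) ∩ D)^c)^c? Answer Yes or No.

Yes

15 ∉ B, so 15 ∈ B^c
15 ∈ B^c and 15 ∉ B, so 15 ∈ B^c △ B
15 ∉ A and 15 ∈ C, so 15 ∈ A ∪ C
15 ∈ (A ∪ C) and 15 ∈ D, so 15 ∈ (A ∪ C) ∩ D
15 ∉ ((A ∪ C) ∩ D)^c since 15 ∈ ((A ∪ C) ∩ D)
15 ∈ (B^c △ B) and 15 ∉ ((A ∪ C) ∩ D)^c, so 15 ∉ (B^c △ B) ∩ ((A ∪ C) ∩ D)^c
15 ∈ ((B^c △ B) ∩ ((A ∪ C) ∩ D)^c)^c since 15 ∉ ((B^c △ B) ∩ ((A ∪ C) ∩ D)^c)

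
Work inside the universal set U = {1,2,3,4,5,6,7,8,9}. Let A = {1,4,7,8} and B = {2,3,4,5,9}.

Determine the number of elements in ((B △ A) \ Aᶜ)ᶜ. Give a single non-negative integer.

6

B △ A = {1,2,3,5,7,8,9}
Aᶜ = {2,3,5,6,9}
(B △ A) \ Aᶜ = {1,7,8}
((B △ A) \ Aᶜ)ᶜ = {2,3,4,5,6,9}
|((B △ A) \ Aᶜ)ᶜ| = 6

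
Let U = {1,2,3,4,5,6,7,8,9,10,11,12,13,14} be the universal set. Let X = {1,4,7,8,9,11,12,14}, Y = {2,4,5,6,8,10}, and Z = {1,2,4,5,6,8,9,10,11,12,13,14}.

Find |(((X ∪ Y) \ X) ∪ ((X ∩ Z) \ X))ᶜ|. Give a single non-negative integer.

10

X ∪ Y = {1,2,4,5,6,7,8,9,10,11,12,14}
(X ∪ Y) \ X = {2,5,6,10}
X ∩ Z = {1,4,8,9,11,12,14}
(X ∩ Z) \ X = {}
((X ∪ Y) \ X) ∪ ((X ∩ Z) \ X) = {2,5,6,10}
(((X ∪ Y) \ X) ∪ ((X ∩ Z) \ X))ᶜ = {1,3,4,7,8,9,11,12,13,14}
|(((X ∪ Y) \ X) ∪ ((X ∩ Z) \ X))ᶜ| = 10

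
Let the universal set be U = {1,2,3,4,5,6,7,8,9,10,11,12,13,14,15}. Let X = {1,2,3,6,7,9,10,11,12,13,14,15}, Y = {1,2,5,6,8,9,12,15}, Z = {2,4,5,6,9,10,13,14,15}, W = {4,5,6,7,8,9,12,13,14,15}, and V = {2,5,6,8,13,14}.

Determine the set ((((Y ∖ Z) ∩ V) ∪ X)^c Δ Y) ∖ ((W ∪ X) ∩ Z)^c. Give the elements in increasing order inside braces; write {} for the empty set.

Y ∖ Z = {1,8,12}
(Y ∖ Z) ∩ V = {8}
((Y ∖ Z) ∩ V) ∪ X = {1,2,3,6,7,8,9,10,11,12,13,14,15}
(((Y ∖ Z) ∩ V) ∪ X)^c = {4,5}
(((Y ∖ Z) ∩ V) ∪ X)^c Δ Y = {1,2,4,6,8,9,12,15}
W ∪ X = {1,2,3,4,5,6,7,8,9,10,11,12,13,14,15}
(W ∪ X) ∩ Z = {2,4,5,6,9,10,13,14,15}
((W ∪ X) ∩ Z)^c = {1,3,7,8,11,12}
((((Y ∖ Z) ∩ V) ∪ X)^c Δ Y) ∖ ((W ∪ X) ∩ Z)^c = {2,4,6,9,15}

{2,4,6,9,15}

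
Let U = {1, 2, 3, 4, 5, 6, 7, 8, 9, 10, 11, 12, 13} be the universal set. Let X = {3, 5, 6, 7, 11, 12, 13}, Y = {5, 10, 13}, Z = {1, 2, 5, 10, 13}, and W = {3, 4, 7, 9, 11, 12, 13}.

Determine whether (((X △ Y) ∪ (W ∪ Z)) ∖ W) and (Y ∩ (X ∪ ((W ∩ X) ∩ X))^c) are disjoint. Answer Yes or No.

No

X △ Y = {3, 6, 7, 10, 11, 12}
W ∪ Z = {1, 2, 3, 4, 5, 7, 9, 10, 11, 12, 13}
(X △ Y) ∪ (W ∪ Z) = {1, 2, 3, 4, 5, 6, 7, 9, 10, 11, 12, 13}
((X △ Y) ∪ (W ∪ Z)) ∖ W = {1, 2, 5, 6, 10}
W ∩ X = {3, 7, 11, 12, 13}
(W ∩ X) ∩ X = {3, 7, 11, 12, 13}
X ∪ ((W ∩ X) ∩ X) = {3, 5, 6, 7, 11, 12, 13}
(X ∪ ((W ∩ X) ∩ X))^c = {1, 2, 4, 8, 9, 10}
Y ∩ (X ∪ ((W ∩ X) ∩ X))^c = {10}
10 lies in both, so they are not disjoint.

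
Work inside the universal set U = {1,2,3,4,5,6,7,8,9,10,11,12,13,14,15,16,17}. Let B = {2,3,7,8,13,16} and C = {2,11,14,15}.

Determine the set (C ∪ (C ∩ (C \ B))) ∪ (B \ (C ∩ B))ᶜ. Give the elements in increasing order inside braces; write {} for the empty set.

C \ B = {11,14,15}
C ∩ (C \ B) = {11,14,15}
C ∪ (C ∩ (C \ B)) = {2,11,14,15}
C ∩ B = {2}
B \ (C ∩ B) = {3,7,8,13,16}
(B \ (C ∩ B))ᶜ = {1,2,4,5,6,9,10,11,12,14,15,17}
(C ∪ (C ∩ (C \ B))) ∪ (B \ (C ∩ B))ᶜ = {1,2,4,5,6,9,10,11,12,14,15,17}

{1,2,4,5,6,9,10,11,12,14,15,17}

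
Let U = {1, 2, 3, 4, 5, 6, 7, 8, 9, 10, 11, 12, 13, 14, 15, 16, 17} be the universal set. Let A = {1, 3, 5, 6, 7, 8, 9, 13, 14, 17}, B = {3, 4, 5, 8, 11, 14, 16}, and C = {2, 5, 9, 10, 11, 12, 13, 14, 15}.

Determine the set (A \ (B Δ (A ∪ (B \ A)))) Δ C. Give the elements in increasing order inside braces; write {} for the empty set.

{2, 3, 8, 9, 10, 11, 12, 13, 15}

B \ A = {4, 11, 16}
A ∪ (B \ A) = {1, 3, 4, 5, 6, 7, 8, 9, 11, 13, 14, 16, 17}
B Δ (A ∪ (B \ A)) = {1, 6, 7, 9, 13, 17}
A \ (B Δ (A ∪ (B \ A))) = {3, 5, 8, 14}
(A \ (B Δ (A ∪ (B \ A)))) Δ C = {2, 3, 8, 9, 10, 11, 12, 13, 15}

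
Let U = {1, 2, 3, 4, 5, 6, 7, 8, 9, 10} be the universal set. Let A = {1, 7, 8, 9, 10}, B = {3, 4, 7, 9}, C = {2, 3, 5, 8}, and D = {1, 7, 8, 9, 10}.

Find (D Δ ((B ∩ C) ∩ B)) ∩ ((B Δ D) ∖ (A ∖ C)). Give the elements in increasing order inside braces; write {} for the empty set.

B ∩ C = {3}
(B ∩ C) ∩ B = {3}
D Δ ((B ∩ C) ∩ B) = {1, 3, 7, 8, 9, 10}
B Δ D = {1, 3, 4, 8, 10}
A ∖ C = {1, 7, 9, 10}
(B Δ D) ∖ (A ∖ C) = {3, 4, 8}
(D Δ ((B ∩ C) ∩ B)) ∩ ((B Δ D) ∖ (A ∖ C)) = {3, 8}

{3, 8}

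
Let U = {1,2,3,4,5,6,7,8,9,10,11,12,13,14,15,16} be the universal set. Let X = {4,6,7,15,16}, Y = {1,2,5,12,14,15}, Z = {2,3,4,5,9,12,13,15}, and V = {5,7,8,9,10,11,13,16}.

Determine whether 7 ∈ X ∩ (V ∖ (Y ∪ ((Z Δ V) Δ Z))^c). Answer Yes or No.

7 ∉ Z and 7 ∈ V, so 7 ∈ Z Δ V
7 ∈ (Z Δ V) and 7 ∉ Z, so 7 ∈ (Z Δ V) Δ Z
7 ∉ Y and 7 ∈ ((Z Δ V) Δ Z), so 7 ∈ Y ∪ ((Z Δ V) Δ Z)
7 ∉ (Y ∪ ((Z Δ V) Δ Z))^c since 7 ∈ (Y ∪ ((Z Δ V) Δ Z))
7 ∈ V and 7 ∉ (Y ∪ ((Z Δ V) Δ Z))^c, so 7 ∈ V ∖ (Y ∪ ((Z Δ V) Δ Z))^c
7 ∈ X and 7 ∈ (V ∖ (Y ∪ ((Z Δ V) Δ Z))^c), so 7 ∈ X ∩ (V ∖ (Y ∪ ((Z Δ V) Δ Z))^c)

Yes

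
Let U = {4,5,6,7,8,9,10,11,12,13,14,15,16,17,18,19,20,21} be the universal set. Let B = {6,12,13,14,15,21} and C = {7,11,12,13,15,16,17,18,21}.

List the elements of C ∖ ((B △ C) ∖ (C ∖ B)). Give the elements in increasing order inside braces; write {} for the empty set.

B △ C = {6,7,11,14,16,17,18}
C ∖ B = {7,11,16,17,18}
(B △ C) ∖ (C ∖ B) = {6,14}
C ∖ ((B △ C) ∖ (C ∖ B)) = {7,11,12,13,15,16,17,18,21}

{7,11,12,13,15,16,17,18,21}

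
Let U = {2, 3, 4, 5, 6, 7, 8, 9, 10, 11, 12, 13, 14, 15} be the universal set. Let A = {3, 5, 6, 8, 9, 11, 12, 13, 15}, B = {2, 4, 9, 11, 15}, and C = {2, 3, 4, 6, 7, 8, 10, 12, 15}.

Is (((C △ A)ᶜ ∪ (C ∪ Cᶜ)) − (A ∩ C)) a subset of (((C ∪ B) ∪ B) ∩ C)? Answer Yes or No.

C △ A = {2, 4, 5, 7, 9, 10, 11, 13}
(C △ A)ᶜ = {3, 6, 8, 12, 14, 15}
Cᶜ = {5, 9, 11, 13, 14}
C ∪ Cᶜ = {2, 3, 4, 5, 6, 7, 8, 9, 10, 11, 12, 13, 14, 15}
(C △ A)ᶜ ∪ (C ∪ Cᶜ) = {2, 3, 4, 5, 6, 7, 8, 9, 10, 11, 12, 13, 14, 15}
A ∩ C = {3, 6, 8, 12, 15}
((C △ A)ᶜ ∪ (C ∪ Cᶜ)) − (A ∩ C) = {2, 4, 5, 7, 9, 10, 11, 13, 14}
C ∪ B = {2, 3, 4, 6, 7, 8, 9, 10, 11, 12, 15}
(C ∪ B) ∪ B = {2, 3, 4, 6, 7, 8, 9, 10, 11, 12, 15}
((C ∪ B) ∪ B) ∩ C = {2, 3, 4, 6, 7, 8, 10, 12, 15}
5 ∈ ((C △ A)ᶜ ∪ (C ∪ Cᶜ)) − (A ∩ C) but 5 ∉ ((C ∪ B) ∪ B) ∩ C, so the inclusion fails.

No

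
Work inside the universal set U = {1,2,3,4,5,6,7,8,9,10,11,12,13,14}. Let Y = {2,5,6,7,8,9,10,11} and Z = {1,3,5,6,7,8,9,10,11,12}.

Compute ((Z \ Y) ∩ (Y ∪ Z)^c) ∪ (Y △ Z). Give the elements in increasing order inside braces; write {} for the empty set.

Z \ Y = {1,3,12}
Y ∪ Z = {1,2,3,5,6,7,8,9,10,11,12}
(Y ∪ Z)^c = {4,13,14}
(Z \ Y) ∩ (Y ∪ Z)^c = {}
Y △ Z = {1,2,3,12}
((Z \ Y) ∩ (Y ∪ Z)^c) ∪ (Y △ Z) = {1,2,3,12}

{1,2,3,12}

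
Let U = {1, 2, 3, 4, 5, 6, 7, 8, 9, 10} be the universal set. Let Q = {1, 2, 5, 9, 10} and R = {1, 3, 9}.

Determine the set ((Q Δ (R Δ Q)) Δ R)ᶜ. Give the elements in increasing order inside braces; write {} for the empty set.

R Δ Q = {2, 3, 5, 10}
Q Δ (R Δ Q) = {1, 3, 9}
(Q Δ (R Δ Q)) Δ R = {}
((Q Δ (R Δ Q)) Δ R)ᶜ = {1, 2, 3, 4, 5, 6, 7, 8, 9, 10}

{1, 2, 3, 4, 5, 6, 7, 8, 9, 10}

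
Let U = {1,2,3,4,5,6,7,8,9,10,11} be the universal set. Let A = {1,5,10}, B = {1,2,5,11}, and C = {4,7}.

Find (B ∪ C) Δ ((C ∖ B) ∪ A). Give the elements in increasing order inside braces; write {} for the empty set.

{2,10,11}

B ∪ C = {1,2,4,5,7,11}
C ∖ B = {4,7}
(C ∖ B) ∪ A = {1,4,5,7,10}
(B ∪ C) Δ ((C ∖ B) ∪ A) = {2,10,11}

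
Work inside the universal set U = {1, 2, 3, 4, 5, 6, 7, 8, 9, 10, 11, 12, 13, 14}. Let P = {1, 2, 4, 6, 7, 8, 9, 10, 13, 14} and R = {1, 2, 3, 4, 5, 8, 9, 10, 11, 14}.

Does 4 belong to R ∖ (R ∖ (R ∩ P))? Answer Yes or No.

Yes

4 ∈ R and 4 ∈ P, so 4 ∈ R ∩ P
4 ∈ R and 4 ∈ (R ∩ P), so 4 ∉ R ∖ (R ∩ P)
4 ∈ R and 4 ∉ (R ∖ (R ∩ P)), so 4 ∈ R ∖ (R ∖ (R ∩ P))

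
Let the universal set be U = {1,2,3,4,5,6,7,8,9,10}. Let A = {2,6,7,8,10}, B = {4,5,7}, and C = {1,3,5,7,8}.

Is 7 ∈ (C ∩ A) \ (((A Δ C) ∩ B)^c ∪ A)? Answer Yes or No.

7 ∈ C and 7 ∈ A, so 7 ∈ C ∩ A
7 ∈ A and 7 ∈ C, so 7 ∉ A Δ C
7 ∉ (A Δ C) and 7 ∈ B, so 7 ∉ (A Δ C) ∩ B
7 ∈ ((A Δ C) ∩ B)^c since 7 ∉ ((A Δ C) ∩ B)
7 ∈ ((A Δ C) ∩ B)^c and 7 ∈ A, so 7 ∈ ((A Δ C) ∩ B)^c ∪ A
7 ∈ (C ∩ A) and 7 ∈ (((A Δ C) ∩ B)^c ∪ A), so 7 ∉ (C ∩ A) \ (((A Δ C) ∩ B)^c ∪ A)

No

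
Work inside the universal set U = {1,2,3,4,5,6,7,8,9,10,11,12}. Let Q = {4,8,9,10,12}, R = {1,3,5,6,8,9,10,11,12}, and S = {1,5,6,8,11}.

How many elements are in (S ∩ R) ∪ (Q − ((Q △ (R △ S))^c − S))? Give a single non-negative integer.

6

S ∩ R = {1,5,6,8,11}
R △ S = {3,9,10,12}
Q △ (R △ S) = {3,4,8}
(Q △ (R △ S))^c = {1,2,5,6,7,9,10,11,12}
(Q △ (R △ S))^c − S = {2,7,9,10,12}
Q − ((Q △ (R △ S))^c − S) = {4,8}
(S ∩ R) ∪ (Q − ((Q △ (R △ S))^c − S)) = {1,4,5,6,8,11}
|(S ∩ R) ∪ (Q − ((Q △ (R △ S))^c − S))| = 6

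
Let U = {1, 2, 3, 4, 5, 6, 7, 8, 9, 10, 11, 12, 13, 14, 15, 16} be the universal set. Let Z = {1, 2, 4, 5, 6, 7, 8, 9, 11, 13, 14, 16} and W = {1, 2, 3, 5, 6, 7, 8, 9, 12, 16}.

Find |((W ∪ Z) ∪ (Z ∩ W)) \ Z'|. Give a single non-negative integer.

W ∪ Z = {1, 2, 3, 4, 5, 6, 7, 8, 9, 11, 12, 13, 14, 16}
Z ∩ W = {1, 2, 5, 6, 7, 8, 9, 16}
(W ∪ Z) ∪ (Z ∩ W) = {1, 2, 3, 4, 5, 6, 7, 8, 9, 11, 12, 13, 14, 16}
Z' = {3, 10, 12, 15}
((W ∪ Z) ∪ (Z ∩ W)) \ Z' = {1, 2, 4, 5, 6, 7, 8, 9, 11, 13, 14, 16}
|((W ∪ Z) ∪ (Z ∩ W)) \ Z'| = 12

12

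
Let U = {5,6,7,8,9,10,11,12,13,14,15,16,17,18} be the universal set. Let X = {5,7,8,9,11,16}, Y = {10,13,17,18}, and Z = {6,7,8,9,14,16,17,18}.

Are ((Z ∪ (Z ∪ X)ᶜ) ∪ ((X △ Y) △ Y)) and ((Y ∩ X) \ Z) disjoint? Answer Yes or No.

Z ∪ X = {5,6,7,8,9,11,14,16,17,18}
(Z ∪ X)ᶜ = {10,12,13,15}
Z ∪ (Z ∪ X)ᶜ = {6,7,8,9,10,12,13,14,15,16,17,18}
X △ Y = {5,7,8,9,10,11,13,16,17,18}
(X △ Y) △ Y = {5,7,8,9,11,16}
(Z ∪ (Z ∪ X)ᶜ) ∪ ((X △ Y) △ Y) = {5,6,7,8,9,10,11,12,13,14,15,16,17,18}
Y ∩ X = {}
(Y ∩ X) \ Z = {}
{5,6,7,8,9,10,11,12,13,14,15,16,17,18} and {} share no elements.

Yes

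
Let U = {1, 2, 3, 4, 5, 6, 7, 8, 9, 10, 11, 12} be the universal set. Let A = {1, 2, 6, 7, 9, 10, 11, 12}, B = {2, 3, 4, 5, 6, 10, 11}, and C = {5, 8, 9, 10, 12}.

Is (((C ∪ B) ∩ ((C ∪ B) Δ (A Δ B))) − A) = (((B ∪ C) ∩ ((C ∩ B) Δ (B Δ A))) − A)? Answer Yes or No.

No

C ∪ B = {2, 3, 4, 5, 6, 8, 9, 10, 11, 12}
A Δ B = {1, 3, 4, 5, 7, 9, 12}
(C ∪ B) Δ (A Δ B) = {1, 2, 6, 7, 8, 10, 11}
(C ∪ B) ∩ ((C ∪ B) Δ (A Δ B)) = {2, 6, 8, 10, 11}
((C ∪ B) ∩ ((C ∪ B) Δ (A Δ B))) − A = {8}
B ∪ C = {2, 3, 4, 5, 6, 8, 9, 10, 11, 12}
C ∩ B = {5, 10}
B Δ A = {1, 3, 4, 5, 7, 9, 12}
(C ∩ B) Δ (B Δ A) = {1, 3, 4, 7, 9, 10, 12}
(B ∪ C) ∩ ((C ∩ B) Δ (B Δ A)) = {3, 4, 9, 10, 12}
((B ∪ C) ∩ ((C ∩ B) Δ (B Δ A))) − A = {3, 4}
3 ∈ ((B ∪ C) ∩ ((C ∩ B) Δ (B Δ A))) − A but 3 ∉ ((C ∪ B) ∩ ((C ∪ B) Δ (A Δ B))) − A, so they differ.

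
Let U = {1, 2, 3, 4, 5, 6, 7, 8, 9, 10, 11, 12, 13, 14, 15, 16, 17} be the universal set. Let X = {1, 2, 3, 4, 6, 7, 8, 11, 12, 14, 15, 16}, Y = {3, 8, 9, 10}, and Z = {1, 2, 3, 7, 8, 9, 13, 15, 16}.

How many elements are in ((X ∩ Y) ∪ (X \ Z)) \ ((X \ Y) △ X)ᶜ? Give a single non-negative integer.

2

X ∩ Y = {3, 8}
X \ Z = {4, 6, 11, 12, 14}
(X ∩ Y) ∪ (X \ Z) = {3, 4, 6, 8, 11, 12, 14}
X \ Y = {1, 2, 4, 6, 7, 11, 12, 14, 15, 16}
(X \ Y) △ X = {3, 8}
((X \ Y) △ X)ᶜ = {1, 2, 4, 5, 6, 7, 9, 10, 11, 12, 13, 14, 15, 16, 17}
((X ∩ Y) ∪ (X \ Z)) \ ((X \ Y) △ X)ᶜ = {3, 8}
|((X ∩ Y) ∪ (X \ Z)) \ ((X \ Y) △ X)ᶜ| = 2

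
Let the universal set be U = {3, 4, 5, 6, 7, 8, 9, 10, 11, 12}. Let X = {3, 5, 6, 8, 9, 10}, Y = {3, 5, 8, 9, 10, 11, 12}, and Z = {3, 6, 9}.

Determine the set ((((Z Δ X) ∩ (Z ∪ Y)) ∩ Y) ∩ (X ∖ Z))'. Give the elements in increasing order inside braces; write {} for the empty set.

Z Δ X = {5, 8, 10}
Z ∪ Y = {3, 5, 6, 8, 9, 10, 11, 12}
(Z Δ X) ∩ (Z ∪ Y) = {5, 8, 10}
((Z Δ X) ∩ (Z ∪ Y)) ∩ Y = {5, 8, 10}
X ∖ Z = {5, 8, 10}
(((Z Δ X) ∩ (Z ∪ Y)) ∩ Y) ∩ (X ∖ Z) = {5, 8, 10}
((((Z Δ X) ∩ (Z ∪ Y)) ∩ Y) ∩ (X ∖ Z))' = {3, 4, 6, 7, 9, 11, 12}

{3, 4, 6, 7, 9, 11, 12}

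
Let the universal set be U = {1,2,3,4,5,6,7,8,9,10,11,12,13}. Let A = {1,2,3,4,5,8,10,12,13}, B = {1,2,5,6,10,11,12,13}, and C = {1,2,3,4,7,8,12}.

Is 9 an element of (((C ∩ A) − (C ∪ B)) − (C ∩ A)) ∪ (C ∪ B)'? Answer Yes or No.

9 ∉ C and 9 ∉ A, so 9 ∉ C ∩ A
9 ∉ C and 9 ∉ B, so 9 ∉ C ∪ B
9 ∉ (C ∩ A) and 9 ∉ (C ∪ B), so 9 ∉ (C ∩ A) − (C ∪ B)
9 ∉ C and 9 ∉ A, so 9 ∉ C ∩ A
9 ∉ ((C ∩ A) − (C ∪ B)) and 9 ∉ (C ∩ A), so 9 ∉ ((C ∩ A) − (C ∪ B)) − (C ∩ A)
9 ∉ C and 9 ∉ B, so 9 ∉ C ∪ B
9 ∈ (C ∪ B)' since 9 ∉ (C ∪ B)
9 ∉ (((C ∩ A) − (C ∪ B)) − (C ∩ A)) and 9 ∈ (C ∪ B)', so 9 ∈ (((C ∩ A) − (C ∪ B)) − (C ∩ A)) ∪ (C ∪ B)'

Yes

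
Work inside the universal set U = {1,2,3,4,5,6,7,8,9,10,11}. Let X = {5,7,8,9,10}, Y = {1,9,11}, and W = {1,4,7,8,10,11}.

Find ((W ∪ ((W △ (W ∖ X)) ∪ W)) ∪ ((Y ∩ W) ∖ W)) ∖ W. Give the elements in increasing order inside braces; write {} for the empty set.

{}

W ∖ X = {1,4,11}
W △ (W ∖ X) = {7,8,10}
(W △ (W ∖ X)) ∪ W = {1,4,7,8,10,11}
W ∪ ((W △ (W ∖ X)) ∪ W) = {1,4,7,8,10,11}
Y ∩ W = {1,11}
(Y ∩ W) ∖ W = {}
(W ∪ ((W △ (W ∖ X)) ∪ W)) ∪ ((Y ∩ W) ∖ W) = {1,4,7,8,10,11}
((W ∪ ((W △ (W ∖ X)) ∪ W)) ∪ ((Y ∩ W) ∖ W)) ∖ W = {}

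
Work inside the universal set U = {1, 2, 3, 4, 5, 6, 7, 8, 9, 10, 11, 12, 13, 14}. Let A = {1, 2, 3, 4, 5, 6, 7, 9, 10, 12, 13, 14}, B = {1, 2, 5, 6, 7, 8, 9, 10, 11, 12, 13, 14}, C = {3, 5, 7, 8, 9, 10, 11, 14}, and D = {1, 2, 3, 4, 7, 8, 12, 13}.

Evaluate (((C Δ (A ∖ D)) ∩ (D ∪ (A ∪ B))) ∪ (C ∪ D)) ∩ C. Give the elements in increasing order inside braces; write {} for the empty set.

{3, 5, 7, 8, 9, 10, 11, 14}

A ∖ D = {5, 6, 9, 10, 14}
C Δ (A ∖ D) = {3, 6, 7, 8, 11}
A ∪ B = {1, 2, 3, 4, 5, 6, 7, 8, 9, 10, 11, 12, 13, 14}
D ∪ (A ∪ B) = {1, 2, 3, 4, 5, 6, 7, 8, 9, 10, 11, 12, 13, 14}
(C Δ (A ∖ D)) ∩ (D ∪ (A ∪ B)) = {3, 6, 7, 8, 11}
C ∪ D = {1, 2, 3, 4, 5, 7, 8, 9, 10, 11, 12, 13, 14}
((C Δ (A ∖ D)) ∩ (D ∪ (A ∪ B))) ∪ (C ∪ D) = {1, 2, 3, 4, 5, 6, 7, 8, 9, 10, 11, 12, 13, 14}
(((C Δ (A ∖ D)) ∩ (D ∪ (A ∪ B))) ∪ (C ∪ D)) ∩ C = {3, 5, 7, 8, 9, 10, 11, 14}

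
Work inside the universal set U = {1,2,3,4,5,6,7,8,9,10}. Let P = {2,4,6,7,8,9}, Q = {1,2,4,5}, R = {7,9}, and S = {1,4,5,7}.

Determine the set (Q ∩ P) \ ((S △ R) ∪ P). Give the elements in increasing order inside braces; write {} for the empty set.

{}

Q ∩ P = {2,4}
S △ R = {1,4,5,9}
(S △ R) ∪ P = {1,2,4,5,6,7,8,9}
(Q ∩ P) \ ((S △ R) ∪ P) = {}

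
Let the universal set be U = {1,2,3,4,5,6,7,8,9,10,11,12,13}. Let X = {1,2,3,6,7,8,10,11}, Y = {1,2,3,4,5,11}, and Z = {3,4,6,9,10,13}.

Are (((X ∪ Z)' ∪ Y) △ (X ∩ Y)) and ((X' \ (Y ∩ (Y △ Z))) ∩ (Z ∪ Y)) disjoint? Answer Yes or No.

X ∪ Z = {1,2,3,4,6,7,8,9,10,11,13}
(X ∪ Z)' = {5,12}
(X ∪ Z)' ∪ Y = {1,2,3,4,5,11,12}
X ∩ Y = {1,2,3,11}
((X ∪ Z)' ∪ Y) △ (X ∩ Y) = {4,5,12}
X' = {4,5,9,12,13}
Y △ Z = {1,2,5,6,9,10,11,13}
Y ∩ (Y △ Z) = {1,2,5,11}
X' \ (Y ∩ (Y △ Z)) = {4,9,12,13}
Z ∪ Y = {1,2,3,4,5,6,9,10,11,13}
(X' \ (Y ∩ (Y △ Z))) ∩ (Z ∪ Y) = {4,9,13}
4 lies in both, so they are not disjoint.

No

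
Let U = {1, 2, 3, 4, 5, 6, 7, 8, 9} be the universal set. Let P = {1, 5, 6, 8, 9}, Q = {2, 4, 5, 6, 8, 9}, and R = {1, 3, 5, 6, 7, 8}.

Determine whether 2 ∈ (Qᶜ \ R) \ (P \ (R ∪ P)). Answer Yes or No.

No

2 ∈ Q, so 2 ∉ Qᶜ
2 ∉ Qᶜ and 2 ∉ R, so 2 ∉ Qᶜ \ R
2 ∉ R and 2 ∉ P, so 2 ∉ R ∪ P
2 ∉ P and 2 ∉ (R ∪ P), so 2 ∉ P \ (R ∪ P)
2 ∉ (Qᶜ \ R) and 2 ∉ (P \ (R ∪ P)), so 2 ∉ (Qᶜ \ R) \ (P \ (R ∪ P))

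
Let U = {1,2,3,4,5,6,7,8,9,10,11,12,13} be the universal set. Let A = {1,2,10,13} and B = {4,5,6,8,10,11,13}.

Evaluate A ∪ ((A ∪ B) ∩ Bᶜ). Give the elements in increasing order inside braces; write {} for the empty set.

{1,2,10,13}

A ∪ B = {1,2,4,5,6,8,10,11,13}
Bᶜ = {1,2,3,7,9,12}
(A ∪ B) ∩ Bᶜ = {1,2}
A ∪ ((A ∪ B) ∩ Bᶜ) = {1,2,10,13}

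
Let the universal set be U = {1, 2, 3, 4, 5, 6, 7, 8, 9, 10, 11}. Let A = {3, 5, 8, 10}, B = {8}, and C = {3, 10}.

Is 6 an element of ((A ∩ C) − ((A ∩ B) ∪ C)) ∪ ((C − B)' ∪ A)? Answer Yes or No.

Yes

6 ∉ A and 6 ∉ C, so 6 ∉ A ∩ C
6 ∉ A and 6 ∉ B, so 6 ∉ A ∩ B
6 ∉ (A ∩ B) and 6 ∉ C, so 6 ∉ (A ∩ B) ∪ C
6 ∉ (A ∩ C) and 6 ∉ ((A ∩ B) ∪ C), so 6 ∉ (A ∩ C) − ((A ∩ B) ∪ C)
6 ∉ C and 6 ∉ B, so 6 ∉ C − B
6 ∈ (C − B)' since 6 ∉ (C − B)
6 ∈ (C − B)' and 6 ∉ A, so 6 ∈ (C − B)' ∪ A
6 ∉ ((A ∩ C) − ((A ∩ B) ∪ C)) and 6 ∈ ((C − B)' ∪ A), so 6 ∈ ((A ∩ C) − ((A ∩ B) ∪ C)) ∪ ((C − B)' ∪ A)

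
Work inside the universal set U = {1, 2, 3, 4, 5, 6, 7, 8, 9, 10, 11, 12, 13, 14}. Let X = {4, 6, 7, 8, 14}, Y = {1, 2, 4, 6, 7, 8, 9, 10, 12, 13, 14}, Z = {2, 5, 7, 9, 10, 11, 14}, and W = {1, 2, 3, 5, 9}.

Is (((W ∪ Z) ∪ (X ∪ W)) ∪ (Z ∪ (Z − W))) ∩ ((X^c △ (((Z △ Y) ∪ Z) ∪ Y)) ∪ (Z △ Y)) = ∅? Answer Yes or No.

W ∪ Z = {1, 2, 3, 5, 7, 9, 10, 11, 14}
X ∪ W = {1, 2, 3, 4, 5, 6, 7, 8, 9, 14}
(W ∪ Z) ∪ (X ∪ W) = {1, 2, 3, 4, 5, 6, 7, 8, 9, 10, 11, 14}
Z − W = {7, 10, 11, 14}
Z ∪ (Z − W) = {2, 5, 7, 9, 10, 11, 14}
((W ∪ Z) ∪ (X ∪ W)) ∪ (Z ∪ (Z − W)) = {1, 2, 3, 4, 5, 6, 7, 8, 9, 10, 11, 14}
X^c = {1, 2, 3, 5, 9, 10, 11, 12, 13}
Z △ Y = {1, 4, 5, 6, 8, 11, 12, 13}
(Z △ Y) ∪ Z = {1, 2, 4, 5, 6, 7, 8, 9, 10, 11, 12, 13, 14}
((Z △ Y) ∪ Z) ∪ Y = {1, 2, 4, 5, 6, 7, 8, 9, 10, 11, 12, 13, 14}
X^c △ (((Z △ Y) ∪ Z) ∪ Y) = {3, 4, 6, 7, 8, 14}
(X^c △ (((Z △ Y) ∪ Z) ∪ Y)) ∪ (Z △ Y) = {1, 3, 4, 5, 6, 7, 8, 11, 12, 13, 14}
1 lies in both, so they are not disjoint.

No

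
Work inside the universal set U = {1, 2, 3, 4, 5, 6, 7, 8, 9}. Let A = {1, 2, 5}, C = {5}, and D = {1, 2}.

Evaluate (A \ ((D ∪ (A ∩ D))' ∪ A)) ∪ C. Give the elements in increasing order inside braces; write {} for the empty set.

{5}

A ∩ D = {1, 2}
D ∪ (A ∩ D) = {1, 2}
(D ∪ (A ∩ D))' = {3, 4, 5, 6, 7, 8, 9}
(D ∪ (A ∩ D))' ∪ A = {1, 2, 3, 4, 5, 6, 7, 8, 9}
A \ ((D ∪ (A ∩ D))' ∪ A) = {}
(A \ ((D ∪ (A ∩ D))' ∪ A)) ∪ C = {5}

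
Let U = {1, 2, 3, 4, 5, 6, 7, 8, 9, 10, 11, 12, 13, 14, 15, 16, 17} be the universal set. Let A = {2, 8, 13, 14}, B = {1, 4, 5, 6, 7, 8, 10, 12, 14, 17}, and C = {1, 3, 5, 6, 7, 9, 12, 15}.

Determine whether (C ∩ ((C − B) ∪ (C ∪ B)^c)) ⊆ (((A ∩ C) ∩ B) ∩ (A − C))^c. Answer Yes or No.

C − B = {3, 9, 15}
C ∪ B = {1, 3, 4, 5, 6, 7, 8, 9, 10, 12, 14, 15, 17}
(C ∪ B)^c = {2, 11, 13, 16}
(C − B) ∪ (C ∪ B)^c = {2, 3, 9, 11, 13, 15, 16}
C ∩ ((C − B) ∪ (C ∪ B)^c) = {3, 9, 15}
A ∩ C = {}
(A ∩ C) ∩ B = {}
A − C = {2, 8, 13, 14}
((A ∩ C) ∩ B) ∩ (A − C) = {}
(((A ∩ C) ∩ B) ∩ (A − C))^c = {1, 2, 3, 4, 5, 6, 7, 8, 9, 10, 11, 12, 13, 14, 15, 16, 17}
Every element of {3, 9, 15} is in {1, 2, 3, 4, 5, 6, 7, 8, 9, 10, 11, 12, 13, 14, 15, 16, 17}, so C ∩ ((C − B) ∪ (C ∪ B)^c) ⊆ (((A ∩ C) ∩ B) ∩ (A − C))^c.

Yes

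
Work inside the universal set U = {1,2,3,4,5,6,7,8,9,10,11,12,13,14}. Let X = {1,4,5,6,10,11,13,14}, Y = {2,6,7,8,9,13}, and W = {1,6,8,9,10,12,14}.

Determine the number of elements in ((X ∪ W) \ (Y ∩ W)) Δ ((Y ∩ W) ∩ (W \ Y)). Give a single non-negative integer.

8

X ∪ W = {1,4,5,6,8,9,10,11,12,13,14}
Y ∩ W = {6,8,9}
(X ∪ W) \ (Y ∩ W) = {1,4,5,10,11,12,13,14}
W \ Y = {1,10,12,14}
(Y ∩ W) ∩ (W \ Y) = {}
((X ∪ W) \ (Y ∩ W)) Δ ((Y ∩ W) ∩ (W \ Y)) = {1,4,5,10,11,12,13,14}
|((X ∪ W) \ (Y ∩ W)) Δ ((Y ∩ W) ∩ (W \ Y))| = 8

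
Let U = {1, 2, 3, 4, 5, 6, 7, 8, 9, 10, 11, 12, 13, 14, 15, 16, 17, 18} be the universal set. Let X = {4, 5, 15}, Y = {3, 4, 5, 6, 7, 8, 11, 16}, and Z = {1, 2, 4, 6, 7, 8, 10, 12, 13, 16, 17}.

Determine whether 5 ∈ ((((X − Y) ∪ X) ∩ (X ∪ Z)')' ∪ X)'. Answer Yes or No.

5 ∈ X and 5 ∈ Y, so 5 ∉ X − Y
5 ∉ (X − Y) and 5 ∈ X, so 5 ∈ (X − Y) ∪ X
5 ∈ X and 5 ∉ Z, so 5 ∈ X ∪ Z
5 ∉ (X ∪ Z)' since 5 ∈ (X ∪ Z)
5 ∈ ((X − Y) ∪ X) and 5 ∉ (X ∪ Z)', so 5 ∉ ((X − Y) ∪ X) ∩ (X ∪ Z)'
5 ∈ (((X − Y) ∪ X) ∩ (X ∪ Z)')' since 5 ∉ (((X − Y) ∪ X) ∩ (X ∪ Z)')
5 ∈ (((X − Y) ∪ X) ∩ (X ∪ Z)')' and 5 ∈ X, so 5 ∈ (((X − Y) ∪ X) ∩ (X ∪ Z)')' ∪ X
5 ∉ ((((X − Y) ∪ X) ∩ (X ∪ Z)')' ∪ X)' since 5 ∈ ((((X − Y) ∪ X) ∩ (X ∪ Z)')' ∪ X)

No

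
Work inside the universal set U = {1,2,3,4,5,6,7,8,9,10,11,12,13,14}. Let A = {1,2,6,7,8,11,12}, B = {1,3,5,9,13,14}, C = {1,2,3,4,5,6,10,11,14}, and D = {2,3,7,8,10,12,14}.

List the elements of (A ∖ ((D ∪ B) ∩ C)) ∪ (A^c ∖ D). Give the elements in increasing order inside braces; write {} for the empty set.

D ∪ B = {1,2,3,5,7,8,9,10,12,13,14}
(D ∪ B) ∩ C = {1,2,3,5,10,14}
A ∖ ((D ∪ B) ∩ C) = {6,7,8,11,12}
A^c = {3,4,5,9,10,13,14}
A^c ∖ D = {4,5,9,13}
(A ∖ ((D ∪ B) ∩ C)) ∪ (A^c ∖ D) = {4,5,6,7,8,9,11,12,13}

{4,5,6,7,8,9,11,12,13}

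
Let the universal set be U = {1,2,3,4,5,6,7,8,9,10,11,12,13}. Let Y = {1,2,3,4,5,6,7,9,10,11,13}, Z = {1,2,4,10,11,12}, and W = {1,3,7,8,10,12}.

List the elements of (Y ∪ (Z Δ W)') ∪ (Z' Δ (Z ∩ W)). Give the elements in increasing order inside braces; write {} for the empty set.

Z Δ W = {2,3,4,7,8,11}
(Z Δ W)' = {1,5,6,9,10,12,13}
Y ∪ (Z Δ W)' = {1,2,3,4,5,6,7,9,10,11,12,13}
Z' = {3,5,6,7,8,9,13}
Z ∩ W = {1,10,12}
Z' Δ (Z ∩ W) = {1,3,5,6,7,8,9,10,12,13}
(Y ∪ (Z Δ W)') ∪ (Z' Δ (Z ∩ W)) = {1,2,3,4,5,6,7,8,9,10,11,12,13}

{1,2,3,4,5,6,7,8,9,10,11,12,13}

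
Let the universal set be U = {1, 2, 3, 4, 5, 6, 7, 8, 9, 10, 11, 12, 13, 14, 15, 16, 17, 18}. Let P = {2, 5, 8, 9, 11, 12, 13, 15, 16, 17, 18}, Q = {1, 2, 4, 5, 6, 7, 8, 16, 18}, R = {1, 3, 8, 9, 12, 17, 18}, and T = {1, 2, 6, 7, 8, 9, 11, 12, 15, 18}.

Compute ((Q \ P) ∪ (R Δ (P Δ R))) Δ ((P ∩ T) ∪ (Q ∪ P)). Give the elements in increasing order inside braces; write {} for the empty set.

{}

Q \ P = {1, 4, 6, 7}
P Δ R = {1, 2, 3, 5, 11, 13, 15, 16}
R Δ (P Δ R) = {2, 5, 8, 9, 11, 12, 13, 15, 16, 17, 18}
(Q \ P) ∪ (R Δ (P Δ R)) = {1, 2, 4, 5, 6, 7, 8, 9, 11, 12, 13, 15, 16, 17, 18}
P ∩ T = {2, 8, 9, 11, 12, 15, 18}
Q ∪ P = {1, 2, 4, 5, 6, 7, 8, 9, 11, 12, 13, 15, 16, 17, 18}
(P ∩ T) ∪ (Q ∪ P) = {1, 2, 4, 5, 6, 7, 8, 9, 11, 12, 13, 15, 16, 17, 18}
((Q \ P) ∪ (R Δ (P Δ R))) Δ ((P ∩ T) ∪ (Q ∪ P)) = {}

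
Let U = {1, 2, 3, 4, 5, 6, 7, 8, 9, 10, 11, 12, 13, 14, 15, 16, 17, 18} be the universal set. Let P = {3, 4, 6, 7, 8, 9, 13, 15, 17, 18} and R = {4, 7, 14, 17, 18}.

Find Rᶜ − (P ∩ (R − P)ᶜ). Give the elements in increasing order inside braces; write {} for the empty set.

Rᶜ = {1, 2, 3, 5, 6, 8, 9, 10, 11, 12, 13, 15, 16}
R − P = {14}
(R − P)ᶜ = {1, 2, 3, 4, 5, 6, 7, 8, 9, 10, 11, 12, 13, 15, 16, 17, 18}
P ∩ (R − P)ᶜ = {3, 4, 6, 7, 8, 9, 13, 15, 17, 18}
Rᶜ − (P ∩ (R − P)ᶜ) = {1, 2, 5, 10, 11, 12, 16}

{1, 2, 5, 10, 11, 12, 16}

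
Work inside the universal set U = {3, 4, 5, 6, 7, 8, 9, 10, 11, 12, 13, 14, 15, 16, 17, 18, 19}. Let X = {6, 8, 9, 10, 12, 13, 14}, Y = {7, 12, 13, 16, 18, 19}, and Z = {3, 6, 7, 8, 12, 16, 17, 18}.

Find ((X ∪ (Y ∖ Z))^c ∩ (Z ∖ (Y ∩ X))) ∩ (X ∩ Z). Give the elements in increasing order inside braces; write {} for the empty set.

Y ∖ Z = {13, 19}
X ∪ (Y ∖ Z) = {6, 8, 9, 10, 12, 13, 14, 19}
(X ∪ (Y ∖ Z))^c = {3, 4, 5, 7, 11, 15, 16, 17, 18}
Y ∩ X = {12, 13}
Z ∖ (Y ∩ X) = {3, 6, 7, 8, 16, 17, 18}
(X ∪ (Y ∖ Z))^c ∩ (Z ∖ (Y ∩ X)) = {3, 7, 16, 17, 18}
X ∩ Z = {6, 8, 12}
((X ∪ (Y ∖ Z))^c ∩ (Z ∖ (Y ∩ X))) ∩ (X ∩ Z) = {}

{}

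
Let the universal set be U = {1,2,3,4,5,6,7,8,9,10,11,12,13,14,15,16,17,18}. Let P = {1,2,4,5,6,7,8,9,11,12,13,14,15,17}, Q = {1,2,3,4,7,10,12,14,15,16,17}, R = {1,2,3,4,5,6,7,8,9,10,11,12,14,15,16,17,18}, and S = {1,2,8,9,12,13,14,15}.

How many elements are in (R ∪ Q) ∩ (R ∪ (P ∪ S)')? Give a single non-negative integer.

17

R ∪ Q = {1,2,3,4,5,6,7,8,9,10,11,12,14,15,16,17,18}
P ∪ S = {1,2,4,5,6,7,8,9,11,12,13,14,15,17}
(P ∪ S)' = {3,10,16,18}
R ∪ (P ∪ S)' = {1,2,3,4,5,6,7,8,9,10,11,12,14,15,16,17,18}
(R ∪ Q) ∩ (R ∪ (P ∪ S)') = {1,2,3,4,5,6,7,8,9,10,11,12,14,15,16,17,18}
|(R ∪ Q) ∩ (R ∪ (P ∪ S)')| = 17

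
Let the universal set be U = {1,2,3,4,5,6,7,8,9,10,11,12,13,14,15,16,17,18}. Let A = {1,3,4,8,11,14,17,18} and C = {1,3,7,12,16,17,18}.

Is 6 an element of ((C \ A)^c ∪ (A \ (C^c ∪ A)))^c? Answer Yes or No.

No

6 ∉ C and 6 ∉ A, so 6 ∉ C \ A
6 ∈ (C \ A)^c since 6 ∉ (C \ A)
6 ∉ C, so 6 ∈ C^c
6 ∈ C^c and 6 ∉ A, so 6 ∈ C^c ∪ A
6 ∉ A and 6 ∈ (C^c ∪ A), so 6 ∉ A \ (C^c ∪ A)
6 ∈ (C \ A)^c and 6 ∉ (A \ (C^c ∪ A)), so 6 ∈ (C \ A)^c ∪ (A \ (C^c ∪ A))
6 ∉ ((C \ A)^c ∪ (A \ (C^c ∪ A)))^c since 6 ∈ ((C \ A)^c ∪ (A \ (C^c ∪ A)))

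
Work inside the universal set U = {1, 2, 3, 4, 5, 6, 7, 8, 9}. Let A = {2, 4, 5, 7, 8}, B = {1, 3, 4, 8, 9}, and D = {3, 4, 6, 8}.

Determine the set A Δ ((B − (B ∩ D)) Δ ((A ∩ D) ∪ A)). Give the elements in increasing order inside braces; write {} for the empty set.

B ∩ D = {3, 4, 8}
B − (B ∩ D) = {1, 9}
A ∩ D = {4, 8}
(A ∩ D) ∪ A = {2, 4, 5, 7, 8}
(B − (B ∩ D)) Δ ((A ∩ D) ∪ A) = {1, 2, 4, 5, 7, 8, 9}
A Δ ((B − (B ∩ D)) Δ ((A ∩ D) ∪ A)) = {1, 9}

{1, 9}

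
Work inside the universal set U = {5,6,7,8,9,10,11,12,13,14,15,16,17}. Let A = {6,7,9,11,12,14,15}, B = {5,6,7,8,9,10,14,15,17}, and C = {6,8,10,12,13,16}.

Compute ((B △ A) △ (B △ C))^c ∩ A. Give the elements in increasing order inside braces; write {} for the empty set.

B △ A = {5,8,10,11,12,17}
B △ C = {5,7,9,12,13,14,15,16,17}
(B △ A) △ (B △ C) = {7,8,9,10,11,13,14,15,16}
((B △ A) △ (B △ C))^c = {5,6,12,17}
((B △ A) △ (B △ C))^c ∩ A = {6,12}

{6,12}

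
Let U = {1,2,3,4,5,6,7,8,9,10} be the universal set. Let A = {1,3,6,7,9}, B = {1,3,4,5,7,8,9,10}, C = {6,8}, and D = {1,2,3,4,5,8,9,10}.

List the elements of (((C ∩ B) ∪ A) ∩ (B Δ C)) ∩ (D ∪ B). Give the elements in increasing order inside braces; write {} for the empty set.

{1,3,7,9}

C ∩ B = {8}
(C ∩ B) ∪ A = {1,3,6,7,8,9}
B Δ C = {1,3,4,5,6,7,9,10}
((C ∩ B) ∪ A) ∩ (B Δ C) = {1,3,6,7,9}
D ∪ B = {1,2,3,4,5,7,8,9,10}
(((C ∩ B) ∪ A) ∩ (B Δ C)) ∩ (D ∪ B) = {1,3,7,9}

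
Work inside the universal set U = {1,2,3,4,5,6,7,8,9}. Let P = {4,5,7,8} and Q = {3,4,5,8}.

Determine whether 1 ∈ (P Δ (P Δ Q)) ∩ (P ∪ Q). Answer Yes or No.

No

1 ∉ P and 1 ∉ Q, so 1 ∉ P Δ Q
1 ∉ P and 1 ∉ (P Δ Q), so 1 ∉ P Δ (P Δ Q)
1 ∉ P and 1 ∉ Q, so 1 ∉ P ∪ Q
1 ∉ (P Δ (P Δ Q)) and 1 ∉ (P ∪ Q), so 1 ∉ (P Δ (P Δ Q)) ∩ (P ∪ Q)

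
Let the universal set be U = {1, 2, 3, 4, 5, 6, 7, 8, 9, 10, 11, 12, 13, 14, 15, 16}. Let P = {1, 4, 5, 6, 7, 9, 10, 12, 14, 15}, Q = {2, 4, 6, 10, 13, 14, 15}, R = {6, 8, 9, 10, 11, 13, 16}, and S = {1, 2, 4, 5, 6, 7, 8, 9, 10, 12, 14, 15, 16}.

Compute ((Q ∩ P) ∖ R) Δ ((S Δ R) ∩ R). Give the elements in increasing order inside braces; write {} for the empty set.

{4, 11, 13, 14, 15}

Q ∩ P = {4, 6, 10, 14, 15}
(Q ∩ P) ∖ R = {4, 14, 15}
S Δ R = {1, 2, 4, 5, 7, 11, 12, 13, 14, 15}
(S Δ R) ∩ R = {11, 13}
((Q ∩ P) ∖ R) Δ ((S Δ R) ∩ R) = {4, 11, 13, 14, 15}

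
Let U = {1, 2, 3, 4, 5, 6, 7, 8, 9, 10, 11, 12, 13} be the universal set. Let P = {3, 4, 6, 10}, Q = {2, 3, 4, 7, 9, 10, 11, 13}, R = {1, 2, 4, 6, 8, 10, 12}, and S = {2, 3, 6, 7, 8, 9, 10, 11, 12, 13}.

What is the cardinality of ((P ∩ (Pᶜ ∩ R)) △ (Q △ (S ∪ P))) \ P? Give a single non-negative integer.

Pᶜ = {1, 2, 5, 7, 8, 9, 11, 12, 13}
Pᶜ ∩ R = {1, 2, 8, 12}
P ∩ (Pᶜ ∩ R) = {}
S ∪ P = {2, 3, 4, 6, 7, 8, 9, 10, 11, 12, 13}
Q △ (S ∪ P) = {6, 8, 12}
(P ∩ (Pᶜ ∩ R)) △ (Q △ (S ∪ P)) = {6, 8, 12}
((P ∩ (Pᶜ ∩ R)) △ (Q △ (S ∪ P))) \ P = {8, 12}
|((P ∩ (Pᶜ ∩ R)) △ (Q △ (S ∪ P))) \ P| = 2

2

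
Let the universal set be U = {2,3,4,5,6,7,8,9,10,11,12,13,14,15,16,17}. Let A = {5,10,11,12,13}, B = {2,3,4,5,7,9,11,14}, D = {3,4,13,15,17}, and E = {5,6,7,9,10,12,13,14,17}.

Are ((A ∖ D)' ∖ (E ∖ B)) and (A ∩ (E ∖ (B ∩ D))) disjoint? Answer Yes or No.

Yes

A ∖ D = {5,10,11,12}
(A ∖ D)' = {2,3,4,6,7,8,9,13,14,15,16,17}
E ∖ B = {6,10,12,13,17}
(A ∖ D)' ∖ (E ∖ B) = {2,3,4,7,8,9,14,15,16}
B ∩ D = {3,4}
E ∖ (B ∩ D) = {5,6,7,9,10,12,13,14,17}
A ∩ (E ∖ (B ∩ D)) = {5,10,12,13}
{2,3,4,7,8,9,14,15,16} and {5,10,12,13} share no elements.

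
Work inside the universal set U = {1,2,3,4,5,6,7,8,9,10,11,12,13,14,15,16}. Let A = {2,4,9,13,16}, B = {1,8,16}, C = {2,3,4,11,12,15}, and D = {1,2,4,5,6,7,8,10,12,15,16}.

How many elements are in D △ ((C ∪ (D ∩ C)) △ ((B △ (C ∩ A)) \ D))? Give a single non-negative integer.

D ∩ C = {2,4,12,15}
C ∪ (D ∩ C) = {2,3,4,11,12,15}
C ∩ A = {2,4}
B △ (C ∩ A) = {1,2,4,8,16}
(B △ (C ∩ A)) \ D = {}
(C ∪ (D ∩ C)) △ ((B △ (C ∩ A)) \ D) = {2,3,4,11,12,15}
D △ ((C ∪ (D ∩ C)) △ ((B △ (C ∩ A)) \ D)) = {1,3,5,6,7,8,10,11,16}
|D △ ((C ∪ (D ∩ C)) △ ((B △ (C ∩ A)) \ D))| = 9

9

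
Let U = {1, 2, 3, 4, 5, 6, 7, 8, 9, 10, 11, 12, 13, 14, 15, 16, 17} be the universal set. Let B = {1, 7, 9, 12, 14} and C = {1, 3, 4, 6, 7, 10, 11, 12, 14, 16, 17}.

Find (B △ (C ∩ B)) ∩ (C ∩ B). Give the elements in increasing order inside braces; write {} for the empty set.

{}

C ∩ B = {1, 7, 12, 14}
B △ (C ∩ B) = {9}
(B △ (C ∩ B)) ∩ (C ∩ B) = {}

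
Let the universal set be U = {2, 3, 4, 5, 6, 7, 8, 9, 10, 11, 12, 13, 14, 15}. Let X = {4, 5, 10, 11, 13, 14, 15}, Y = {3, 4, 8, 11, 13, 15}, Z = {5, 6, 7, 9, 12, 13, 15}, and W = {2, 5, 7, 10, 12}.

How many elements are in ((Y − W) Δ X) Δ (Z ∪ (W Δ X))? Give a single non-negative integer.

Y − W = {3, 4, 8, 11, 13, 15}
(Y − W) Δ X = {3, 5, 8, 10, 14}
W Δ X = {2, 4, 7, 11, 12, 13, 14, 15}
Z ∪ (W Δ X) = {2, 4, 5, 6, 7, 9, 11, 12, 13, 14, 15}
((Y − W) Δ X) Δ (Z ∪ (W Δ X)) = {2, 3, 4, 6, 7, 8, 9, 10, 11, 12, 13, 15}
|((Y − W) Δ X) Δ (Z ∪ (W Δ X))| = 12

12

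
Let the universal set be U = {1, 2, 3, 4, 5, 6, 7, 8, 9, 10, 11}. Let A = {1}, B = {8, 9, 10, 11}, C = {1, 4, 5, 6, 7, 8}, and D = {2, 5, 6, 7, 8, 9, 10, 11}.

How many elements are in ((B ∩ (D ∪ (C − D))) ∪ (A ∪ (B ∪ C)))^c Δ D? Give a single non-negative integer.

C − D = {1, 4}
D ∪ (C − D) = {1, 2, 4, 5, 6, 7, 8, 9, 10, 11}
B ∩ (D ∪ (C − D)) = {8, 9, 10, 11}
B ∪ C = {1, 4, 5, 6, 7, 8, 9, 10, 11}
A ∪ (B ∪ C) = {1, 4, 5, 6, 7, 8, 9, 10, 11}
(B ∩ (D ∪ (C − D))) ∪ (A ∪ (B ∪ C)) = {1, 4, 5, 6, 7, 8, 9, 10, 11}
((B ∩ (D ∪ (C − D))) ∪ (A ∪ (B ∪ C)))^c = {2, 3}
((B ∩ (D ∪ (C − D))) ∪ (A ∪ (B ∪ C)))^c Δ D = {3, 5, 6, 7, 8, 9, 10, 11}
|((B ∩ (D ∪ (C − D))) ∪ (A ∪ (B ∪ C)))^c Δ D| = 8

8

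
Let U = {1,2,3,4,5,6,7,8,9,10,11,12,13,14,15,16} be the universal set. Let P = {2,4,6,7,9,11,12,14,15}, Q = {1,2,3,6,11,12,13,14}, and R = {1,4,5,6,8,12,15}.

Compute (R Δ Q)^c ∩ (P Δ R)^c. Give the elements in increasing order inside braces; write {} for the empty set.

R Δ Q = {2,3,4,5,8,11,13,14,15}
(R Δ Q)^c = {1,6,7,9,10,12,16}
P Δ R = {1,2,5,7,8,9,11,14}
(P Δ R)^c = {3,4,6,10,12,13,15,16}
(R Δ Q)^c ∩ (P Δ R)^c = {6,10,12,16}

{6,10,12,16}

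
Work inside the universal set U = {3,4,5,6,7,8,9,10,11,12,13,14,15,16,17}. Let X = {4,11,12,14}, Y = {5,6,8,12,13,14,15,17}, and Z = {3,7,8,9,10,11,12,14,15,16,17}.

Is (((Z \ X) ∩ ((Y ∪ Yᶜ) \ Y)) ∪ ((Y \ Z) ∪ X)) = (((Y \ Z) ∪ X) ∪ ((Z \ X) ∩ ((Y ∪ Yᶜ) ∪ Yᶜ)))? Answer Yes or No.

No

Z \ X = {3,7,8,9,10,15,16,17}
Yᶜ = {3,4,7,9,10,11,16}
Y ∪ Yᶜ = {3,4,5,6,7,8,9,10,11,12,13,14,15,16,17}
(Y ∪ Yᶜ) \ Y = {3,4,7,9,10,11,16}
(Z \ X) ∩ ((Y ∪ Yᶜ) \ Y) = {3,7,9,10,16}
Y \ Z = {5,6,13}
(Y \ Z) ∪ X = {4,5,6,11,12,13,14}
((Z \ X) ∩ ((Y ∪ Yᶜ) \ Y)) ∪ ((Y \ Z) ∪ X) = {3,4,5,6,7,9,10,11,12,13,14,16}
(Y ∪ Yᶜ) ∪ Yᶜ = {3,4,5,6,7,8,9,10,11,12,13,14,15,16,17}
(Z \ X) ∩ ((Y ∪ Yᶜ) ∪ Yᶜ) = {3,7,8,9,10,15,16,17}
((Y \ Z) ∪ X) ∪ ((Z \ X) ∩ ((Y ∪ Yᶜ) ∪ Yᶜ)) = {3,4,5,6,7,8,9,10,11,12,13,14,15,16,17}
8 ∈ ((Y \ Z) ∪ X) ∪ ((Z \ X) ∩ ((Y ∪ Yᶜ) ∪ Yᶜ)) but 8 ∉ ((Z \ X) ∩ ((Y ∪ Yᶜ) \ Y)) ∪ ((Y \ Z) ∪ X), so they differ.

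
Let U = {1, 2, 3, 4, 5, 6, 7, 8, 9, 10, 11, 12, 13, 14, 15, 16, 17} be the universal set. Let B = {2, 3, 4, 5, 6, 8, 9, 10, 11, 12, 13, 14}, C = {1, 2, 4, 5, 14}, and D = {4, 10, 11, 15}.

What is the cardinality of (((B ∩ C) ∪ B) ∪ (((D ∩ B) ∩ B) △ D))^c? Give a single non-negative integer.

B ∩ C = {2, 4, 5, 14}
(B ∩ C) ∪ B = {2, 3, 4, 5, 6, 8, 9, 10, 11, 12, 13, 14}
D ∩ B = {4, 10, 11}
(D ∩ B) ∩ B = {4, 10, 11}
((D ∩ B) ∩ B) △ D = {15}
((B ∩ C) ∪ B) ∪ (((D ∩ B) ∩ B) △ D) = {2, 3, 4, 5, 6, 8, 9, 10, 11, 12, 13, 14, 15}
(((B ∩ C) ∪ B) ∪ (((D ∩ B) ∩ B) △ D))^c = {1, 7, 16, 17}
|(((B ∩ C) ∪ B) ∪ (((D ∩ B) ∩ B) △ D))^c| = 4

4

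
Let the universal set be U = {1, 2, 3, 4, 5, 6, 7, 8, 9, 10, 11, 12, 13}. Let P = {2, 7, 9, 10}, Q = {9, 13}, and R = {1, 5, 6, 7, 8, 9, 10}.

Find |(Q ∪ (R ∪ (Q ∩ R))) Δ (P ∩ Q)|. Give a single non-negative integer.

7

Q ∩ R = {9}
R ∪ (Q ∩ R) = {1, 5, 6, 7, 8, 9, 10}
Q ∪ (R ∪ (Q ∩ R)) = {1, 5, 6, 7, 8, 9, 10, 13}
P ∩ Q = {9}
(Q ∪ (R ∪ (Q ∩ R))) Δ (P ∩ Q) = {1, 5, 6, 7, 8, 10, 13}
|(Q ∪ (R ∪ (Q ∩ R))) Δ (P ∩ Q)| = 7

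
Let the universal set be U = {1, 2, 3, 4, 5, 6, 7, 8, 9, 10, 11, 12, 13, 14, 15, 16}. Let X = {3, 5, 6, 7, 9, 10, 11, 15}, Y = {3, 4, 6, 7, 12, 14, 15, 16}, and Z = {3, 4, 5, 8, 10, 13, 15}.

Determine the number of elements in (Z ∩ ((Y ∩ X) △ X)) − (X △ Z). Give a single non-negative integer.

Y ∩ X = {3, 6, 7, 15}
(Y ∩ X) △ X = {5, 9, 10, 11}
Z ∩ ((Y ∩ X) △ X) = {5, 10}
X △ Z = {4, 6, 7, 8, 9, 11, 13}
(Z ∩ ((Y ∩ X) △ X)) − (X △ Z) = {5, 10}
|(Z ∩ ((Y ∩ X) △ X)) − (X △ Z)| = 2

2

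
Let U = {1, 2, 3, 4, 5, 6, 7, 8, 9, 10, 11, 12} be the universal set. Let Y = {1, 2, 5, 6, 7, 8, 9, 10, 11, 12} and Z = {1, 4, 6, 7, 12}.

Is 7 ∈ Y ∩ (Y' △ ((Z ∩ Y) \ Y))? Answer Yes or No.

No

7 ∈ Y, so 7 ∉ Y'
7 ∈ Z and 7 ∈ Y, so 7 ∈ Z ∩ Y
7 ∈ (Z ∩ Y) and 7 ∈ Y, so 7 ∉ (Z ∩ Y) \ Y
7 ∉ Y' and 7 ∉ ((Z ∩ Y) \ Y), so 7 ∉ Y' △ ((Z ∩ Y) \ Y)
7 ∈ Y and 7 ∉ (Y' △ ((Z ∩ Y) \ Y)), so 7 ∉ Y ∩ (Y' △ ((Z ∩ Y) \ Y))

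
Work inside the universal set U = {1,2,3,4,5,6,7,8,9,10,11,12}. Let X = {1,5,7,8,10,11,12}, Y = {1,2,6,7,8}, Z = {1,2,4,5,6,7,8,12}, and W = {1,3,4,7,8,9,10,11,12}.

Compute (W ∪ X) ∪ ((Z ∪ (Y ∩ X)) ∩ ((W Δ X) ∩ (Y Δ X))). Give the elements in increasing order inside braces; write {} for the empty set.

W ∪ X = {1,3,4,5,7,8,9,10,11,12}
Y ∩ X = {1,7,8}
Z ∪ (Y ∩ X) = {1,2,4,5,6,7,8,12}
W Δ X = {3,4,5,9}
Y Δ X = {2,5,6,10,11,12}
(W Δ X) ∩ (Y Δ X) = {5}
(Z ∪ (Y ∩ X)) ∩ ((W Δ X) ∩ (Y Δ X)) = {5}
(W ∪ X) ∪ ((Z ∪ (Y ∩ X)) ∩ ((W Δ X) ∩ (Y Δ X))) = {1,3,4,5,7,8,9,10,11,12}

{1,3,4,5,7,8,9,10,11,12}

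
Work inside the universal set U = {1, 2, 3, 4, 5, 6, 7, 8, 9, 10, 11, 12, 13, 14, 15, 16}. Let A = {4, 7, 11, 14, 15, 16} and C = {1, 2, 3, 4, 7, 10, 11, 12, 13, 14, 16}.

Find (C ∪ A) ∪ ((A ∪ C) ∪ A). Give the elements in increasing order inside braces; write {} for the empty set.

C ∪ A = {1, 2, 3, 4, 7, 10, 11, 12, 13, 14, 15, 16}
A ∪ C = {1, 2, 3, 4, 7, 10, 11, 12, 13, 14, 15, 16}
(A ∪ C) ∪ A = {1, 2, 3, 4, 7, 10, 11, 12, 13, 14, 15, 16}
(C ∪ A) ∪ ((A ∪ C) ∪ A) = {1, 2, 3, 4, 7, 10, 11, 12, 13, 14, 15, 16}

{1, 2, 3, 4, 7, 10, 11, 12, 13, 14, 15, 16}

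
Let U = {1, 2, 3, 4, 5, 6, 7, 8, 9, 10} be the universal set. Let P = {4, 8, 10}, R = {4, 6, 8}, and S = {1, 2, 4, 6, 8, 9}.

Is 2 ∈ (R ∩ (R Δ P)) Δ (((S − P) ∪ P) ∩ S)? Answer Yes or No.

Yes

2 ∉ R and 2 ∉ P, so 2 ∉ R Δ P
2 ∉ R and 2 ∉ (R Δ P), so 2 ∉ R ∩ (R Δ P)
2 ∈ S and 2 ∉ P, so 2 ∈ S − P
2 ∈ (S − P) and 2 ∉ P, so 2 ∈ (S − P) ∪ P
2 ∈ ((S − P) ∪ P) and 2 ∈ S, so 2 ∈ ((S − P) ∪ P) ∩ S
2 ∉ (R ∩ (R Δ P)) and 2 ∈ (((S − P) ∪ P) ∩ S), so 2 ∈ (R ∩ (R Δ P)) Δ (((S − P) ∪ P) ∩ S)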